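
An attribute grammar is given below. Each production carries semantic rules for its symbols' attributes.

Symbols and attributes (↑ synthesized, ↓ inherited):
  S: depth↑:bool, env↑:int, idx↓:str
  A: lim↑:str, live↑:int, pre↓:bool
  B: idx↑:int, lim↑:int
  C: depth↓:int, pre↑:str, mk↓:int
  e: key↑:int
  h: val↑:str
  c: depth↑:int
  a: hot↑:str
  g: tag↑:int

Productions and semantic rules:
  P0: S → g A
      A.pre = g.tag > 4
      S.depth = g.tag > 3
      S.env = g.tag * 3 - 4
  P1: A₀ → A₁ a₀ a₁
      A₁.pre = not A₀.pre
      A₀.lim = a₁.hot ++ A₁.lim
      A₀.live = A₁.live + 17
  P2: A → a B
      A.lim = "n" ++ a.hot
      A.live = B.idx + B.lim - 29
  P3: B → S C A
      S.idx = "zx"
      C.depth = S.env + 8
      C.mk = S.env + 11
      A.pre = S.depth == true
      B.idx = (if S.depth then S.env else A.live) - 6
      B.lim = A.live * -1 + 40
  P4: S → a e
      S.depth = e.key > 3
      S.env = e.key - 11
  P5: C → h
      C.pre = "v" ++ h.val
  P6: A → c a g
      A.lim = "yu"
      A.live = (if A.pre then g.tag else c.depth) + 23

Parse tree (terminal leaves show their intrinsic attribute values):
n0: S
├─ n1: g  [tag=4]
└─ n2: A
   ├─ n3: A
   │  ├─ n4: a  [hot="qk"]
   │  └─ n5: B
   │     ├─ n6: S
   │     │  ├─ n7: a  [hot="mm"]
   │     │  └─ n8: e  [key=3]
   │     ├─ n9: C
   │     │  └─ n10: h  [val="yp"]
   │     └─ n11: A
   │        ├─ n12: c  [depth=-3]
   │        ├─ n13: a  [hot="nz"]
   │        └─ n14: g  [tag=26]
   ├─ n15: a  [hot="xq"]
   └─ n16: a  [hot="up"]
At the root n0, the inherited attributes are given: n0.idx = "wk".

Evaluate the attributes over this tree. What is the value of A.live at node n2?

1. n0.idx = "wk"  [given at root]
2. n1.tag = 4  [terminal]
3. n2.pre = false  [g.tag > 4]
4. n3.pre = true  [not A₀.pre]
5. n4.hot = "qk"  [terminal]
6. n6.idx = "zx"  ["zx"]
7. n7.hot = "mm"  [terminal]
8. n8.key = 3  [terminal]
9. n6.depth = false  [e.key > 3]
10. n6.env = -8  [e.key - 11]
11. n9.depth = 0  [S.env + 8]
12. n9.mk = 3  [S.env + 11]
13. n10.val = "yp"  [terminal]
14. n9.pre = "vyp"  ["v" ++ h.val]
15. n11.pre = false  [S.depth == true]
16. n12.depth = -3  [terminal]
17. n13.hot = "nz"  [terminal]
18. n14.tag = 26  [terminal]
19. n11.lim = "yu"  ["yu"]
20. n11.live = 20  [(if A.pre then g.tag else c.depth) + 23]
21. n5.idx = 14  [(if S.depth then S.env else A.live) - 6]
22. n5.lim = 20  [A.live * -1 + 40]
23. n3.lim = "nqk"  ["n" ++ a.hot]
24. n3.live = 5  [B.idx + B.lim - 29]
25. n15.hot = "xq"  [terminal]
26. n16.hot = "up"  [terminal]
27. n2.lim = "upnqk"  [a₁.hot ++ A₁.lim]
28. n2.live = 22  [A₁.live + 17]
29. n0.depth = true  [g.tag > 3]
30. n0.env = 8  [g.tag * 3 - 4]

22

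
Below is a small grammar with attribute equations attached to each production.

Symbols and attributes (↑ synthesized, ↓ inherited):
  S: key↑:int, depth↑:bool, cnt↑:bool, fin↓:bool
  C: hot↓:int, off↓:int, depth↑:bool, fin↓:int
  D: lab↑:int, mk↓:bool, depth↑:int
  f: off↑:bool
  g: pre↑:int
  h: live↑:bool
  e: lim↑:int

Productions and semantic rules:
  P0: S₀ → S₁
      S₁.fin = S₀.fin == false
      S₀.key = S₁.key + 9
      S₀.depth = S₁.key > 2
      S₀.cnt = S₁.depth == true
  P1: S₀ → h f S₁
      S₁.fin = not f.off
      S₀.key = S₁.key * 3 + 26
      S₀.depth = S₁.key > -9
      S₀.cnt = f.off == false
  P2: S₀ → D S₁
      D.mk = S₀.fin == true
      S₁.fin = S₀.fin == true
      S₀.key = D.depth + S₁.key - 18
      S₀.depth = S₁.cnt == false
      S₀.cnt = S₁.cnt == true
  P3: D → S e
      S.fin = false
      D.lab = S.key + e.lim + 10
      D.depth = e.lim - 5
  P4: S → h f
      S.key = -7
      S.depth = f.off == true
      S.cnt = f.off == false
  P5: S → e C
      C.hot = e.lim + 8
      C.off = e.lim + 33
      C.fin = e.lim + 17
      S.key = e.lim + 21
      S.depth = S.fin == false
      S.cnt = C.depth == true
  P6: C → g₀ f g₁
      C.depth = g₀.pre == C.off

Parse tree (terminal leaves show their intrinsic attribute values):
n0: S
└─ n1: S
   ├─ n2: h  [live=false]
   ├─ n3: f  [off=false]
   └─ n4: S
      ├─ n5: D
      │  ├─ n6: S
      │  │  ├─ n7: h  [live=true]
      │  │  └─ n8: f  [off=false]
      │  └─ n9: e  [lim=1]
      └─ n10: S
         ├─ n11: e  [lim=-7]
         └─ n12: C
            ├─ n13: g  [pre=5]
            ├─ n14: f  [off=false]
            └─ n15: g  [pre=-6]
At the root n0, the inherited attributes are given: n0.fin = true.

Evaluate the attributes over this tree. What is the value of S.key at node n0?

11

1. n0.fin = true  [given at root]
2. n1.fin = false  [S₀.fin == false]
3. n2.live = false  [terminal]
4. n3.off = false  [terminal]
5. n4.fin = true  [not f.off]
6. n5.mk = true  [S₀.fin == true]
7. n6.fin = false  [false]
8. n7.live = true  [terminal]
9. n8.off = false  [terminal]
10. n6.key = -7  [-7]
11. n6.depth = false  [f.off == true]
12. n6.cnt = true  [f.off == false]
13. n9.lim = 1  [terminal]
14. n5.lab = 4  [S.key + e.lim + 10]
15. n5.depth = -4  [e.lim - 5]
16. n10.fin = true  [S₀.fin == true]
17. n11.lim = -7  [terminal]
18. n12.hot = 1  [e.lim + 8]
19. n12.off = 26  [e.lim + 33]
20. n12.fin = 10  [e.lim + 17]
21. n13.pre = 5  [terminal]
22. n14.off = false  [terminal]
23. n15.pre = -6  [terminal]
24. n12.depth = false  [g₀.pre == C.off]
25. n10.key = 14  [e.lim + 21]
26. n10.depth = false  [S.fin == false]
27. n10.cnt = false  [C.depth == true]
28. n4.key = -8  [D.depth + S₁.key - 18]
29. n4.depth = true  [S₁.cnt == false]
30. n4.cnt = false  [S₁.cnt == true]
31. n1.key = 2  [S₁.key * 3 + 26]
32. n1.depth = true  [S₁.key > -9]
33. n1.cnt = true  [f.off == false]
34. n0.key = 11  [S₁.key + 9]
35. n0.depth = false  [S₁.key > 2]
36. n0.cnt = true  [S₁.depth == true]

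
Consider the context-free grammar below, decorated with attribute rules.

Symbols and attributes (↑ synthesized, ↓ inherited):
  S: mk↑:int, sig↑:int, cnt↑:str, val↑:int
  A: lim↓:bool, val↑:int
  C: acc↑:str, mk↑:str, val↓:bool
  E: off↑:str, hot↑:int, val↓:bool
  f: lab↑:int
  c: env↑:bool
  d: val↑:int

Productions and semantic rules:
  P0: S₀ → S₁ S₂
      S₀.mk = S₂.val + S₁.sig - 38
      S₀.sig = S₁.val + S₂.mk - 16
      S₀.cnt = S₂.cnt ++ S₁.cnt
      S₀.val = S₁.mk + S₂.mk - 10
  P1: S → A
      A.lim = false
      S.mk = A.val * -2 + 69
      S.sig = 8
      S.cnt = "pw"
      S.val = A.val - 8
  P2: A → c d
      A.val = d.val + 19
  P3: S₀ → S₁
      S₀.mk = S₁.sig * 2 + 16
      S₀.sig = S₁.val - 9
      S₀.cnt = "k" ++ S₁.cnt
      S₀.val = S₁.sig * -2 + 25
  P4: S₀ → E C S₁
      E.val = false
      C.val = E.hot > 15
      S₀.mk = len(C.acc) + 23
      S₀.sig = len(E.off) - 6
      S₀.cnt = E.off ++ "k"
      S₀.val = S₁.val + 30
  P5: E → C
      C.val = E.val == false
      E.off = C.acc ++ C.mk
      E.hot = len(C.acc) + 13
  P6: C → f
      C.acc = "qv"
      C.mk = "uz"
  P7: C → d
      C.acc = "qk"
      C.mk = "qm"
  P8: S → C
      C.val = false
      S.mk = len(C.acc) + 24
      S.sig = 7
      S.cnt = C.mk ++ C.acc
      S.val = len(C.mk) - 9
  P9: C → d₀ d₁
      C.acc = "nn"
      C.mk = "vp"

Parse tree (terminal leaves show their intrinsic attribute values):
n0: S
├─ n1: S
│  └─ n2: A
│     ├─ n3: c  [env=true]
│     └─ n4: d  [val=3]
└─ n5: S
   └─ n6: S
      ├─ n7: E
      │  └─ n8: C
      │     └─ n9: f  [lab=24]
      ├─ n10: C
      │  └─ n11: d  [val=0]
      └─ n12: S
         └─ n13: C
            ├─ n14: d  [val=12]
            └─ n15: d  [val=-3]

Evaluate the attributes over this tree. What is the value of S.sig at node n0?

10

1. n2.lim = false  [false]
2. n3.env = true  [terminal]
3. n4.val = 3  [terminal]
4. n2.val = 22  [d.val + 19]
5. n1.mk = 25  [A.val * -2 + 69]
6. n1.sig = 8  [8]
7. n1.cnt = "pw"  ["pw"]
8. n1.val = 14  [A.val - 8]
9. n7.val = false  [false]
10. n8.val = true  [E.val == false]
11. n9.lab = 24  [terminal]
12. n8.acc = "qv"  ["qv"]
13. n8.mk = "uz"  ["uz"]
14. n7.off = "qvuz"  [C.acc ++ C.mk]
15. n7.hot = 15  [len(C.acc) + 13]
16. n10.val = false  [E.hot > 15]
17. n11.val = 0  [terminal]
18. n10.acc = "qk"  ["qk"]
19. n10.mk = "qm"  ["qm"]
20. n13.val = false  [false]
21. n14.val = 12  [terminal]
22. n15.val = -3  [terminal]
23. n13.acc = "nn"  ["nn"]
24. n13.mk = "vp"  ["vp"]
25. n12.mk = 26  [len(C.acc) + 24]
26. n12.sig = 7  [7]
27. n12.cnt = "vpnn"  [C.mk ++ C.acc]
28. n12.val = -7  [len(C.mk) - 9]
29. n6.mk = 25  [len(C.acc) + 23]
30. n6.sig = -2  [len(E.off) - 6]
31. n6.cnt = "qvuzk"  [E.off ++ "k"]
32. n6.val = 23  [S₁.val + 30]
33. n5.mk = 12  [S₁.sig * 2 + 16]
34. n5.sig = 14  [S₁.val - 9]
35. n5.cnt = "kqvuzk"  ["k" ++ S₁.cnt]
36. n5.val = 29  [S₁.sig * -2 + 25]
37. n0.mk = -1  [S₂.val + S₁.sig - 38]
38. n0.sig = 10  [S₁.val + S₂.mk - 16]
39. n0.cnt = "kqvuzkpw"  [S₂.cnt ++ S₁.cnt]
40. n0.val = 27  [S₁.mk + S₂.mk - 10]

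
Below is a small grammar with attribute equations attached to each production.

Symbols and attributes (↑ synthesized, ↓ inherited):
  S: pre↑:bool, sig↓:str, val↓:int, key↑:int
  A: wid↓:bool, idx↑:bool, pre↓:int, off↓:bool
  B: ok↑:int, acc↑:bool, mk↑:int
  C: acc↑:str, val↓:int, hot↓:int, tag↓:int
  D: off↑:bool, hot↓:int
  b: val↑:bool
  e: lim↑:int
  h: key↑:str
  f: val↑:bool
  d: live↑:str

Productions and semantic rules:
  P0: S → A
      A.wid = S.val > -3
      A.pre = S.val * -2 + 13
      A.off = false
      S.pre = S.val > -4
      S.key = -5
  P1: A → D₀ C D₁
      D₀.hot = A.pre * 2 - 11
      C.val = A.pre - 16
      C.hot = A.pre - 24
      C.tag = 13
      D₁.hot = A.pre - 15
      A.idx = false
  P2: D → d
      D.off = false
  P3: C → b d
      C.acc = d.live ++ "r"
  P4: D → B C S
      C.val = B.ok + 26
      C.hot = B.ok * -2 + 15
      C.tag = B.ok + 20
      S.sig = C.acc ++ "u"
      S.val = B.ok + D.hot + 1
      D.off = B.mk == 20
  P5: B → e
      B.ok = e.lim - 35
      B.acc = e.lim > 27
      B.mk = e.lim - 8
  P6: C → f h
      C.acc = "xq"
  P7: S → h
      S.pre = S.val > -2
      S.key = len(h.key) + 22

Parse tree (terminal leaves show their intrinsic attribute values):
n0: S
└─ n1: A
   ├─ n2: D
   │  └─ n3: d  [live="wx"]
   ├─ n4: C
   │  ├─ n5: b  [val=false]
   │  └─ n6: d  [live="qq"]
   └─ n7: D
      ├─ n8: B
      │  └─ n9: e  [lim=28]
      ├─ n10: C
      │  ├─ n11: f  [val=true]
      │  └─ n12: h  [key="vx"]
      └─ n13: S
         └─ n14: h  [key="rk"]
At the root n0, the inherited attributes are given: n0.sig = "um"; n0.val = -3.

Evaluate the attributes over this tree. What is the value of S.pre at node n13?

false

1. n0.sig = "um"  [given at root]
2. n0.val = -3  [given at root]
3. n1.wid = false  [S.val > -3]
4. n1.pre = 19  [S.val * -2 + 13]
5. n1.off = false  [false]
6. n2.hot = 27  [A.pre * 2 - 11]
7. n3.live = "wx"  [terminal]
8. n2.off = false  [false]
9. n4.val = 3  [A.pre - 16]
10. n4.hot = -5  [A.pre - 24]
11. n4.tag = 13  [13]
12. n5.val = false  [terminal]
13. n6.live = "qq"  [terminal]
14. n4.acc = "qqr"  [d.live ++ "r"]
15. n7.hot = 4  [A.pre - 15]
16. n9.lim = 28  [terminal]
17. n8.ok = -7  [e.lim - 35]
18. n8.acc = true  [e.lim > 27]
19. n8.mk = 20  [e.lim - 8]
20. n10.val = 19  [B.ok + 26]
21. n10.hot = 29  [B.ok * -2 + 15]
22. n10.tag = 13  [B.ok + 20]
23. n11.val = true  [terminal]
24. n12.key = "vx"  [terminal]
25. n10.acc = "xq"  ["xq"]
26. n13.sig = "xqu"  [C.acc ++ "u"]
27. n13.val = -2  [B.ok + D.hot + 1]
28. n14.key = "rk"  [terminal]
29. n13.pre = false  [S.val > -2]
30. n13.key = 24  [len(h.key) + 22]
31. n7.off = true  [B.mk == 20]
32. n1.idx = false  [false]
33. n0.pre = true  [S.val > -4]
34. n0.key = -5  [-5]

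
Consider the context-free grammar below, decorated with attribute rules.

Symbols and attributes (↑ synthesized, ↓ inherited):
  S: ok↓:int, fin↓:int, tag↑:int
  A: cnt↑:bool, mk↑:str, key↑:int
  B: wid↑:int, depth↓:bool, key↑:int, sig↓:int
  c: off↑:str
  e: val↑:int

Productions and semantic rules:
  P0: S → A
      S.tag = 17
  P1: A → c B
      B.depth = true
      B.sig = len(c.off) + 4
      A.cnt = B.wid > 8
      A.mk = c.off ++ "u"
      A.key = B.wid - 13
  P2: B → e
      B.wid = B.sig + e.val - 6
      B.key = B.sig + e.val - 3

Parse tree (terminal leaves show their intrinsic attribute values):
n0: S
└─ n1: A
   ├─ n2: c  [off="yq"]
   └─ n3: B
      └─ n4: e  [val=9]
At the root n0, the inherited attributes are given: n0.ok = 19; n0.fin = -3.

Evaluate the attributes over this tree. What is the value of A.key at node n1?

-4

1. n0.ok = 19  [given at root]
2. n0.fin = -3  [given at root]
3. n2.off = "yq"  [terminal]
4. n3.depth = true  [true]
5. n3.sig = 6  [len(c.off) + 4]
6. n4.val = 9  [terminal]
7. n3.wid = 9  [B.sig + e.val - 6]
8. n3.key = 12  [B.sig + e.val - 3]
9. n1.cnt = true  [B.wid > 8]
10. n1.mk = "yqu"  [c.off ++ "u"]
11. n1.key = -4  [B.wid - 13]
12. n0.tag = 17  [17]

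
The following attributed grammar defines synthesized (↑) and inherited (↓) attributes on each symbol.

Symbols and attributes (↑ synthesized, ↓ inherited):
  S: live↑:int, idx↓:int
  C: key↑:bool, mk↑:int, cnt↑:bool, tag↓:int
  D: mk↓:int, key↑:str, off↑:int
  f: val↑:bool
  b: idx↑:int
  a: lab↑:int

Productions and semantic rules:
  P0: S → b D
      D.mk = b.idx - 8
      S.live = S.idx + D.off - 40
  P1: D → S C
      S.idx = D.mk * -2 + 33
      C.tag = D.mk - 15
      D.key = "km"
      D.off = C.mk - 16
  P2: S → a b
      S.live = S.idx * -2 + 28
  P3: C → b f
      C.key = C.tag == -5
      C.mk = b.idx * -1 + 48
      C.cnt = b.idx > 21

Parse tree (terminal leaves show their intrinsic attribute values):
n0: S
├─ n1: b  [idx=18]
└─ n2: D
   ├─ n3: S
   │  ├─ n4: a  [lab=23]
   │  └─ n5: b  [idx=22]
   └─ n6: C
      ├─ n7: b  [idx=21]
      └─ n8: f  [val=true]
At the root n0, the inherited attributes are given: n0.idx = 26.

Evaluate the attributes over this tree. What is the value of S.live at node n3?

2

1. n0.idx = 26  [given at root]
2. n1.idx = 18  [terminal]
3. n2.mk = 10  [b.idx - 8]
4. n3.idx = 13  [D.mk * -2 + 33]
5. n4.lab = 23  [terminal]
6. n5.idx = 22  [terminal]
7. n3.live = 2  [S.idx * -2 + 28]
8. n6.tag = -5  [D.mk - 15]
9. n7.idx = 21  [terminal]
10. n8.val = true  [terminal]
11. n6.key = true  [C.tag == -5]
12. n6.mk = 27  [b.idx * -1 + 48]
13. n6.cnt = false  [b.idx > 21]
14. n2.key = "km"  ["km"]
15. n2.off = 11  [C.mk - 16]
16. n0.live = -3  [S.idx + D.off - 40]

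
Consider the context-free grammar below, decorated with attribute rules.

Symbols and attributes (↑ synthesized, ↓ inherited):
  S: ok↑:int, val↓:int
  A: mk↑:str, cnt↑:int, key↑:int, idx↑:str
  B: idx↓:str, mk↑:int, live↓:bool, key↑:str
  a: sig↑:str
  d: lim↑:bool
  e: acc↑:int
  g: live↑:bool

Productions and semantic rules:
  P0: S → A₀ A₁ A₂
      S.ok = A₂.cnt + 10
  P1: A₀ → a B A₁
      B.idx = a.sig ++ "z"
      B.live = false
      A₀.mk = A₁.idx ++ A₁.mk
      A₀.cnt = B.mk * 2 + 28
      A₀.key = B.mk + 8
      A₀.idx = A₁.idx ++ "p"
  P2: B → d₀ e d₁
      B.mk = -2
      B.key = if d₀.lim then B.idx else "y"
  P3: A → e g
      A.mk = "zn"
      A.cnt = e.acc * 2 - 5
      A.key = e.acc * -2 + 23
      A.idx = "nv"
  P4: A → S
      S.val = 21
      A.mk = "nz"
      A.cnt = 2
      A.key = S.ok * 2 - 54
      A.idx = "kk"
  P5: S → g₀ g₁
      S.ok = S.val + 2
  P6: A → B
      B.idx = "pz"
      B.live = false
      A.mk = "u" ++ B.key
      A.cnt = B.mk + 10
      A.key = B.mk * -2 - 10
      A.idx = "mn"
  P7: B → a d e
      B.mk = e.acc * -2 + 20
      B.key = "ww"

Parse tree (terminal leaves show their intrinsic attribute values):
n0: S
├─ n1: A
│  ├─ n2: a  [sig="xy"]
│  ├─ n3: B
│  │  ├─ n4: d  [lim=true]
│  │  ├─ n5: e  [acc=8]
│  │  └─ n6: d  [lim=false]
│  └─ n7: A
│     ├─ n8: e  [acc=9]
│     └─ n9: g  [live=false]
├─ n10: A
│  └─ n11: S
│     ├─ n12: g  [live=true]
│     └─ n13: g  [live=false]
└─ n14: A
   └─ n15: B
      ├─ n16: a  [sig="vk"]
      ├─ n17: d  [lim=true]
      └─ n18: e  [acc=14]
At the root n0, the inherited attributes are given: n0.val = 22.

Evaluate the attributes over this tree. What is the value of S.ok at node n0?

1. n0.val = 22  [given at root]
2. n2.sig = "xy"  [terminal]
3. n3.idx = "xyz"  [a.sig ++ "z"]
4. n3.live = false  [false]
5. n4.lim = true  [terminal]
6. n5.acc = 8  [terminal]
7. n6.lim = false  [terminal]
8. n3.mk = -2  [-2]
9. n3.key = "xyz"  [if d₀.lim then B.idx else "y"]
10. n8.acc = 9  [terminal]
11. n9.live = false  [terminal]
12. n7.mk = "zn"  ["zn"]
13. n7.cnt = 13  [e.acc * 2 - 5]
14. n7.key = 5  [e.acc * -2 + 23]
15. n7.idx = "nv"  ["nv"]
16. n1.mk = "nvzn"  [A₁.idx ++ A₁.mk]
17. n1.cnt = 24  [B.mk * 2 + 28]
18. n1.key = 6  [B.mk + 8]
19. n1.idx = "nvp"  [A₁.idx ++ "p"]
20. n11.val = 21  [21]
21. n12.live = true  [terminal]
22. n13.live = false  [terminal]
23. n11.ok = 23  [S.val + 2]
24. n10.mk = "nz"  ["nz"]
25. n10.cnt = 2  [2]
26. n10.key = -8  [S.ok * 2 - 54]
27. n10.idx = "kk"  ["kk"]
28. n15.idx = "pz"  ["pz"]
29. n15.live = false  [false]
30. n16.sig = "vk"  [terminal]
31. n17.lim = true  [terminal]
32. n18.acc = 14  [terminal]
33. n15.mk = -8  [e.acc * -2 + 20]
34. n15.key = "ww"  ["ww"]
35. n14.mk = "uww"  ["u" ++ B.key]
36. n14.cnt = 2  [B.mk + 10]
37. n14.key = 6  [B.mk * -2 - 10]
38. n14.idx = "mn"  ["mn"]
39. n0.ok = 12  [A₂.cnt + 10]

12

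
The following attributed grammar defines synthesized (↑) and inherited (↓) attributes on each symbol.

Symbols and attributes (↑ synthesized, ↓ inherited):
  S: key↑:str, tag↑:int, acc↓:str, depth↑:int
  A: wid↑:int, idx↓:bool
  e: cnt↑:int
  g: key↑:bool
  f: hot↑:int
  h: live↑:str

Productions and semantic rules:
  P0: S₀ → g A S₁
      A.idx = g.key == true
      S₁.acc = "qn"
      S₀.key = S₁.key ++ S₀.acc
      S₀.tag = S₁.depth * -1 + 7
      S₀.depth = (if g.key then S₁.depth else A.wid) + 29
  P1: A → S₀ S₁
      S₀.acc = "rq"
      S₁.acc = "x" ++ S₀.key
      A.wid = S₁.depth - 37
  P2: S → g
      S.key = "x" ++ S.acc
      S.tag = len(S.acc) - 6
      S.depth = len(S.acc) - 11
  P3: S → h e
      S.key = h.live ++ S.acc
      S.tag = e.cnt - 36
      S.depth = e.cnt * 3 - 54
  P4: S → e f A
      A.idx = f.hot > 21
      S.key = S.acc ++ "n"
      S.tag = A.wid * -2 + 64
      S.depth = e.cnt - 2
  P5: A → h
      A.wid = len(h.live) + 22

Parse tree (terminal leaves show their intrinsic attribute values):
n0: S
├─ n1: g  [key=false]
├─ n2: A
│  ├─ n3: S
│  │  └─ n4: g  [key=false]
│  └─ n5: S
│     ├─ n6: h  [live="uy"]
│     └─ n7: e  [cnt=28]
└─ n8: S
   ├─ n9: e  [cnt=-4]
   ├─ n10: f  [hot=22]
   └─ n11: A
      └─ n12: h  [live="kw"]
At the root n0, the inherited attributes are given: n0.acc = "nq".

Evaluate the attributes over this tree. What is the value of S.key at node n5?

1. n0.acc = "nq"  [given at root]
2. n1.key = false  [terminal]
3. n2.idx = false  [g.key == true]
4. n3.acc = "rq"  ["rq"]
5. n4.key = false  [terminal]
6. n3.key = "xrq"  ["x" ++ S.acc]
7. n3.tag = -4  [len(S.acc) - 6]
8. n3.depth = -9  [len(S.acc) - 11]
9. n5.acc = "xxrq"  ["x" ++ S₀.key]
10. n6.live = "uy"  [terminal]
11. n7.cnt = 28  [terminal]
12. n5.key = "uyxxrq"  [h.live ++ S.acc]
13. n5.tag = -8  [e.cnt - 36]
14. n5.depth = 30  [e.cnt * 3 - 54]
15. n2.wid = -7  [S₁.depth - 37]
16. n8.acc = "qn"  ["qn"]
17. n9.cnt = -4  [terminal]
18. n10.hot = 22  [terminal]
19. n11.idx = true  [f.hot > 21]
20. n12.live = "kw"  [terminal]
21. n11.wid = 24  [len(h.live) + 22]
22. n8.key = "qnn"  [S.acc ++ "n"]
23. n8.tag = 16  [A.wid * -2 + 64]
24. n8.depth = -6  [e.cnt - 2]
25. n0.key = "qnnnq"  [S₁.key ++ S₀.acc]
26. n0.tag = 13  [S₁.depth * -1 + 7]
27. n0.depth = 22  [(if g.key then S₁.depth else A.wid) + 29]

"uyxxrq"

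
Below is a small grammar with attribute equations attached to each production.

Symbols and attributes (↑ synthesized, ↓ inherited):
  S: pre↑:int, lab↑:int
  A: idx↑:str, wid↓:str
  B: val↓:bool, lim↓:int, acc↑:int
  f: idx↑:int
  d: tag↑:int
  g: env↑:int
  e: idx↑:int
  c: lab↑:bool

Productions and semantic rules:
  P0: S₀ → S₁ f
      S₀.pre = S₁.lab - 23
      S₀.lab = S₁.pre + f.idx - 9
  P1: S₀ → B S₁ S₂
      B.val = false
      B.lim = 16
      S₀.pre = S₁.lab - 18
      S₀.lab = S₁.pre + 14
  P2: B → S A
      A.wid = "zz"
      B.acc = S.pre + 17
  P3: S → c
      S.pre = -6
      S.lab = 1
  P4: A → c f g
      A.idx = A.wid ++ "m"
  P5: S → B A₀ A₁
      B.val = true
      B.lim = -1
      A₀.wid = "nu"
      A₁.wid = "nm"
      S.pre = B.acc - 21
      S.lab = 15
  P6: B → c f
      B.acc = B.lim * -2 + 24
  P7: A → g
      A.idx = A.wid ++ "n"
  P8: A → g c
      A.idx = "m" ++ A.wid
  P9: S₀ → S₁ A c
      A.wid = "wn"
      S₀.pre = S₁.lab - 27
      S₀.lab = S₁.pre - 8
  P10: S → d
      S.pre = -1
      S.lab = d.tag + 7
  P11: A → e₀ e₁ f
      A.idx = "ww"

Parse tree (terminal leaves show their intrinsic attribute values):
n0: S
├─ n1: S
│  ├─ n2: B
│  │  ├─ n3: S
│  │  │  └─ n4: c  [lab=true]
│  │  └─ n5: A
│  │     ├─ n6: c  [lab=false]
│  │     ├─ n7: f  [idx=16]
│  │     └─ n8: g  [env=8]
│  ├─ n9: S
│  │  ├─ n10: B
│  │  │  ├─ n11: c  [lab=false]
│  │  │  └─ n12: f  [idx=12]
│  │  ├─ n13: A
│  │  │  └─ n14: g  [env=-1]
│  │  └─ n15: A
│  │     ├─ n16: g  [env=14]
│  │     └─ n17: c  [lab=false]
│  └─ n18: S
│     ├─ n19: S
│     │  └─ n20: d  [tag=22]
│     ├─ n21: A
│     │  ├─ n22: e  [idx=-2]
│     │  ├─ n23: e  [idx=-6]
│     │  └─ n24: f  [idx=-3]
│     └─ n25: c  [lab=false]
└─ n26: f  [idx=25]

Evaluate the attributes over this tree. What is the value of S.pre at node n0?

-4

1. n2.val = false  [false]
2. n2.lim = 16  [16]
3. n4.lab = true  [terminal]
4. n3.pre = -6  [-6]
5. n3.lab = 1  [1]
6. n5.wid = "zz"  ["zz"]
7. n6.lab = false  [terminal]
8. n7.idx = 16  [terminal]
9. n8.env = 8  [terminal]
10. n5.idx = "zzm"  [A.wid ++ "m"]
11. n2.acc = 11  [S.pre + 17]
12. n10.val = true  [true]
13. n10.lim = -1  [-1]
14. n11.lab = false  [terminal]
15. n12.idx = 12  [terminal]
16. n10.acc = 26  [B.lim * -2 + 24]
17. n13.wid = "nu"  ["nu"]
18. n14.env = -1  [terminal]
19. n13.idx = "nun"  [A.wid ++ "n"]
20. n15.wid = "nm"  ["nm"]
21. n16.env = 14  [terminal]
22. n17.lab = false  [terminal]
23. n15.idx = "mnm"  ["m" ++ A.wid]
24. n9.pre = 5  [B.acc - 21]
25. n9.lab = 15  [15]
26. n20.tag = 22  [terminal]
27. n19.pre = -1  [-1]
28. n19.lab = 29  [d.tag + 7]
29. n21.wid = "wn"  ["wn"]
30. n22.idx = -2  [terminal]
31. n23.idx = -6  [terminal]
32. n24.idx = -3  [terminal]
33. n21.idx = "ww"  ["ww"]
34. n25.lab = false  [terminal]
35. n18.pre = 2  [S₁.lab - 27]
36. n18.lab = -9  [S₁.pre - 8]
37. n1.pre = -3  [S₁.lab - 18]
38. n1.lab = 19  [S₁.pre + 14]
39. n26.idx = 25  [terminal]
40. n0.pre = -4  [S₁.lab - 23]
41. n0.lab = 13  [S₁.pre + f.idx - 9]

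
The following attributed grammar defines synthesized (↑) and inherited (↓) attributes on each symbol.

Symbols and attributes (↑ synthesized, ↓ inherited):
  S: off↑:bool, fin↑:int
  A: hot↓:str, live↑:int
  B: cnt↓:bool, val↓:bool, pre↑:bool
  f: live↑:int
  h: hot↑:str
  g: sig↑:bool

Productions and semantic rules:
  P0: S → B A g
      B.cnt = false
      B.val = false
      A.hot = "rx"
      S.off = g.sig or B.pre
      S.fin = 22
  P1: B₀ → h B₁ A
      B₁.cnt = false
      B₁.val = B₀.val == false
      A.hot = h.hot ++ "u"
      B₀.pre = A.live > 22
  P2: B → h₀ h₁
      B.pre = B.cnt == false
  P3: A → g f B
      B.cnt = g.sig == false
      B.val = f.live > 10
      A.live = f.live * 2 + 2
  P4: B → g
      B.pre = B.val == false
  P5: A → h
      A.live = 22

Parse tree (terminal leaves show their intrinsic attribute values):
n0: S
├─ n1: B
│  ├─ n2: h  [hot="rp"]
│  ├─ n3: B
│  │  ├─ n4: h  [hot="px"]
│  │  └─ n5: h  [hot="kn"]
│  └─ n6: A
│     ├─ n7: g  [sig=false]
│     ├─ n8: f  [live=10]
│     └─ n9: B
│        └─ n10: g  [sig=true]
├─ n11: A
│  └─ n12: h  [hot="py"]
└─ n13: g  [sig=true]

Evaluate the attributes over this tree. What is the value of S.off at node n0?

1. n1.cnt = false  [false]
2. n1.val = false  [false]
3. n2.hot = "rp"  [terminal]
4. n3.cnt = false  [false]
5. n3.val = true  [B₀.val == false]
6. n4.hot = "px"  [terminal]
7. n5.hot = "kn"  [terminal]
8. n3.pre = true  [B.cnt == false]
9. n6.hot = "rpu"  [h.hot ++ "u"]
10. n7.sig = false  [terminal]
11. n8.live = 10  [terminal]
12. n9.cnt = true  [g.sig == false]
13. n9.val = false  [f.live > 10]
14. n10.sig = true  [terminal]
15. n9.pre = true  [B.val == false]
16. n6.live = 22  [f.live * 2 + 2]
17. n1.pre = false  [A.live > 22]
18. n11.hot = "rx"  ["rx"]
19. n12.hot = "py"  [terminal]
20. n11.live = 22  [22]
21. n13.sig = true  [terminal]
22. n0.off = true  [g.sig or B.pre]
23. n0.fin = 22  [22]

true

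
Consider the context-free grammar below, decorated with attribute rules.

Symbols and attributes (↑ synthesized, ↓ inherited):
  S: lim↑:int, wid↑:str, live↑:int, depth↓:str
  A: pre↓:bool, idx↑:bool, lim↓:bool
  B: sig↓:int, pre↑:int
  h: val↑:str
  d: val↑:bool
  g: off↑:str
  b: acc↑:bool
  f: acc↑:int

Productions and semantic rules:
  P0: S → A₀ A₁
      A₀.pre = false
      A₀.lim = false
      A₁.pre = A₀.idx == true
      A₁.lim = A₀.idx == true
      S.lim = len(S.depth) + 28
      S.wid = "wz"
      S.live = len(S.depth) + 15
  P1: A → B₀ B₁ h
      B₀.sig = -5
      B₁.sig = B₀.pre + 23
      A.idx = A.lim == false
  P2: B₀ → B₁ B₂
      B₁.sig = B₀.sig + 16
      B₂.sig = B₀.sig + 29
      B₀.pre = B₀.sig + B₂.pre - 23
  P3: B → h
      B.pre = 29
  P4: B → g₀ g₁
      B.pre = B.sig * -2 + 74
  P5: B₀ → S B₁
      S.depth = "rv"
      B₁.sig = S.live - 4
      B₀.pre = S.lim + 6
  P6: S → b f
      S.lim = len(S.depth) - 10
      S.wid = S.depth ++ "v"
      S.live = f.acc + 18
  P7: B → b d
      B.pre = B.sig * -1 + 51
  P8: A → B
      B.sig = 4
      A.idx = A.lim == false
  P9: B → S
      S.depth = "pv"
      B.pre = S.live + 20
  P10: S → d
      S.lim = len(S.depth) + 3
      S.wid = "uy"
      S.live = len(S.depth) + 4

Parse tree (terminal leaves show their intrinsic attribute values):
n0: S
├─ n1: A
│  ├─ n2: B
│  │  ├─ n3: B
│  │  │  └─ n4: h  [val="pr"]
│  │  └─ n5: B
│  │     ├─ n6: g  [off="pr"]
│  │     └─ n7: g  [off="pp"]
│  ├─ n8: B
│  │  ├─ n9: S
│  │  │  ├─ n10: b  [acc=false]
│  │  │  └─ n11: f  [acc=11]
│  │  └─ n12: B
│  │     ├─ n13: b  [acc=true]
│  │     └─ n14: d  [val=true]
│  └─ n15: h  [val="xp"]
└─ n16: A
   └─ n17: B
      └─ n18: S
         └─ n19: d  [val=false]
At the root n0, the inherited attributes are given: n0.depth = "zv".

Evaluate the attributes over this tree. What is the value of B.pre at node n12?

1. n0.depth = "zv"  [given at root]
2. n1.pre = false  [false]
3. n1.lim = false  [false]
4. n2.sig = -5  [-5]
5. n3.sig = 11  [B₀.sig + 16]
6. n4.val = "pr"  [terminal]
7. n3.pre = 29  [29]
8. n5.sig = 24  [B₀.sig + 29]
9. n6.off = "pr"  [terminal]
10. n7.off = "pp"  [terminal]
11. n5.pre = 26  [B.sig * -2 + 74]
12. n2.pre = -2  [B₀.sig + B₂.pre - 23]
13. n8.sig = 21  [B₀.pre + 23]
14. n9.depth = "rv"  ["rv"]
15. n10.acc = false  [terminal]
16. n11.acc = 11  [terminal]
17. n9.lim = -8  [len(S.depth) - 10]
18. n9.wid = "rvv"  [S.depth ++ "v"]
19. n9.live = 29  [f.acc + 18]
20. n12.sig = 25  [S.live - 4]
21. n13.acc = true  [terminal]
22. n14.val = true  [terminal]
23. n12.pre = 26  [B.sig * -1 + 51]
24. n8.pre = -2  [S.lim + 6]
25. n15.val = "xp"  [terminal]
26. n1.idx = true  [A.lim == false]
27. n16.pre = true  [A₀.idx == true]
28. n16.lim = true  [A₀.idx == true]
29. n17.sig = 4  [4]
30. n18.depth = "pv"  ["pv"]
31. n19.val = false  [terminal]
32. n18.lim = 5  [len(S.depth) + 3]
33. n18.wid = "uy"  ["uy"]
34. n18.live = 6  [len(S.depth) + 4]
35. n17.pre = 26  [S.live + 20]
36. n16.idx = false  [A.lim == false]
37. n0.lim = 30  [len(S.depth) + 28]
38. n0.wid = "wz"  ["wz"]
39. n0.live = 17  [len(S.depth) + 15]

26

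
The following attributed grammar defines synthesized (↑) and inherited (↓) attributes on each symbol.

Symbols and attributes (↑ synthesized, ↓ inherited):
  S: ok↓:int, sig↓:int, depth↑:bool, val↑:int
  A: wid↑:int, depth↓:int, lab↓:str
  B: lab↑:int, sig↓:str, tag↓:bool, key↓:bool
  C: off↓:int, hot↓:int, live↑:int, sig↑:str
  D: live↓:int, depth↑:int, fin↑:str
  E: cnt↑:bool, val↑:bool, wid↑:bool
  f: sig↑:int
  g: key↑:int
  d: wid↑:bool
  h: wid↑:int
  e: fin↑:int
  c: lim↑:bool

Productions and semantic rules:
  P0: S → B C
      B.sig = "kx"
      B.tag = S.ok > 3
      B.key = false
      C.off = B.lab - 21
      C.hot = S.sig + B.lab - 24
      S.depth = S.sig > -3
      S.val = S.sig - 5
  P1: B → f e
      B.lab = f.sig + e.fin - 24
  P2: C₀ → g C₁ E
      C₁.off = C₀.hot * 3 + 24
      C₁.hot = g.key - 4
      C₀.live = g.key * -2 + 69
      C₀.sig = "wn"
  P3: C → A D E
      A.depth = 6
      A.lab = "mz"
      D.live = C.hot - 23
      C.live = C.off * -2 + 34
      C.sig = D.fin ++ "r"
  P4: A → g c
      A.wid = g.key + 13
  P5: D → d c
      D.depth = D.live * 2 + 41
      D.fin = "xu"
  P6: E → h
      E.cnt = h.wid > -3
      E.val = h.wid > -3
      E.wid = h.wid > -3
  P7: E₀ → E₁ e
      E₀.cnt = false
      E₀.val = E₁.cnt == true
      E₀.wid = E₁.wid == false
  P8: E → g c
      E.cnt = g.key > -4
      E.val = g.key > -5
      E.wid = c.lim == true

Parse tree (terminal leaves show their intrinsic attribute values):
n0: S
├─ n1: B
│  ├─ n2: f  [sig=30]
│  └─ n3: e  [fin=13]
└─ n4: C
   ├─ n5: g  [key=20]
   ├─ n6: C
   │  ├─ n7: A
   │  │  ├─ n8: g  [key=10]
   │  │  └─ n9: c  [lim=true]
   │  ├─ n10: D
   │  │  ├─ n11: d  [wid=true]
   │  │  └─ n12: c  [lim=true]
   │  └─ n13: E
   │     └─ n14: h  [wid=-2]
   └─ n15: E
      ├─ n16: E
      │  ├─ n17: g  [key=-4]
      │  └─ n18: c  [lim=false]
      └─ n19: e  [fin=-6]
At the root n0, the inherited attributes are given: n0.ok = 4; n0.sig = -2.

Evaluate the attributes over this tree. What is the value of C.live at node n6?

1. n0.ok = 4  [given at root]
2. n0.sig = -2  [given at root]
3. n1.sig = "kx"  ["kx"]
4. n1.tag = true  [S.ok > 3]
5. n1.key = false  [false]
6. n2.sig = 30  [terminal]
7. n3.fin = 13  [terminal]
8. n1.lab = 19  [f.sig + e.fin - 24]
9. n4.off = -2  [B.lab - 21]
10. n4.hot = -7  [S.sig + B.lab - 24]
11. n5.key = 20  [terminal]
12. n6.off = 3  [C₀.hot * 3 + 24]
13. n6.hot = 16  [g.key - 4]
14. n7.depth = 6  [6]
15. n7.lab = "mz"  ["mz"]
16. n8.key = 10  [terminal]
17. n9.lim = true  [terminal]
18. n7.wid = 23  [g.key + 13]
19. n10.live = -7  [C.hot - 23]
20. n11.wid = true  [terminal]
21. n12.lim = true  [terminal]
22. n10.depth = 27  [D.live * 2 + 41]
23. n10.fin = "xu"  ["xu"]
24. n14.wid = -2  [terminal]
25. n13.cnt = true  [h.wid > -3]
26. n13.val = true  [h.wid > -3]
27. n13.wid = true  [h.wid > -3]
28. n6.live = 28  [C.off * -2 + 34]
29. n6.sig = "xur"  [D.fin ++ "r"]
30. n17.key = -4  [terminal]
31. n18.lim = false  [terminal]
32. n16.cnt = false  [g.key > -4]
33. n16.val = true  [g.key > -5]
34. n16.wid = false  [c.lim == true]
35. n19.fin = -6  [terminal]
36. n15.cnt = false  [false]
37. n15.val = false  [E₁.cnt == true]
38. n15.wid = true  [E₁.wid == false]
39. n4.live = 29  [g.key * -2 + 69]
40. n4.sig = "wn"  ["wn"]
41. n0.depth = true  [S.sig > -3]
42. n0.val = -7  [S.sig - 5]

28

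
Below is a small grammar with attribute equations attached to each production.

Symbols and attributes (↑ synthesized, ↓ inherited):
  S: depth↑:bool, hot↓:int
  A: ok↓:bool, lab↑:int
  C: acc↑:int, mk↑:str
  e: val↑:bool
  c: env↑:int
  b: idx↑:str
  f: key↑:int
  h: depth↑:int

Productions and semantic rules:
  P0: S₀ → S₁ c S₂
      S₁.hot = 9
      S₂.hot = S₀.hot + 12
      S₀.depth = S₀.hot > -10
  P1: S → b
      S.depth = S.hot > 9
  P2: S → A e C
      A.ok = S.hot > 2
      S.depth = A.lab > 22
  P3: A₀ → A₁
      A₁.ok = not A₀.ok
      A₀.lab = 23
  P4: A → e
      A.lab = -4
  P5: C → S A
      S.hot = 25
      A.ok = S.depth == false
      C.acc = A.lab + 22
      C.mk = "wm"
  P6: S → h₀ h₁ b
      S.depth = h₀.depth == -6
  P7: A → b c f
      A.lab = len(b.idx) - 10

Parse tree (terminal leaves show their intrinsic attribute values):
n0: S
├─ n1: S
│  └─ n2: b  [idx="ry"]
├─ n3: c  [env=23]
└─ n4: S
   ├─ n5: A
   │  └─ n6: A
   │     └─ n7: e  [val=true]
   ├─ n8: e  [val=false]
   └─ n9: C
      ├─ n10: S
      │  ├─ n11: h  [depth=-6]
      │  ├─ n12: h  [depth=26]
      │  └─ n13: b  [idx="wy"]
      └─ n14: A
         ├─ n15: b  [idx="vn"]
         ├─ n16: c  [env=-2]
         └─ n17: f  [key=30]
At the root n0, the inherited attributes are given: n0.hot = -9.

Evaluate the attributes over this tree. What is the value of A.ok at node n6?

1. n0.hot = -9  [given at root]
2. n1.hot = 9  [9]
3. n2.idx = "ry"  [terminal]
4. n1.depth = false  [S.hot > 9]
5. n3.env = 23  [terminal]
6. n4.hot = 3  [S₀.hot + 12]
7. n5.ok = true  [S.hot > 2]
8. n6.ok = false  [not A₀.ok]
9. n7.val = true  [terminal]
10. n6.lab = -4  [-4]
11. n5.lab = 23  [23]
12. n8.val = false  [terminal]
13. n10.hot = 25  [25]
14. n11.depth = -6  [terminal]
15. n12.depth = 26  [terminal]
16. n13.idx = "wy"  [terminal]
17. n10.depth = true  [h₀.depth == -6]
18. n14.ok = false  [S.depth == false]
19. n15.idx = "vn"  [terminal]
20. n16.env = -2  [terminal]
21. n17.key = 30  [terminal]
22. n14.lab = -8  [len(b.idx) - 10]
23. n9.acc = 14  [A.lab + 22]
24. n9.mk = "wm"  ["wm"]
25. n4.depth = true  [A.lab > 22]
26. n0.depth = true  [S₀.hot > -10]

false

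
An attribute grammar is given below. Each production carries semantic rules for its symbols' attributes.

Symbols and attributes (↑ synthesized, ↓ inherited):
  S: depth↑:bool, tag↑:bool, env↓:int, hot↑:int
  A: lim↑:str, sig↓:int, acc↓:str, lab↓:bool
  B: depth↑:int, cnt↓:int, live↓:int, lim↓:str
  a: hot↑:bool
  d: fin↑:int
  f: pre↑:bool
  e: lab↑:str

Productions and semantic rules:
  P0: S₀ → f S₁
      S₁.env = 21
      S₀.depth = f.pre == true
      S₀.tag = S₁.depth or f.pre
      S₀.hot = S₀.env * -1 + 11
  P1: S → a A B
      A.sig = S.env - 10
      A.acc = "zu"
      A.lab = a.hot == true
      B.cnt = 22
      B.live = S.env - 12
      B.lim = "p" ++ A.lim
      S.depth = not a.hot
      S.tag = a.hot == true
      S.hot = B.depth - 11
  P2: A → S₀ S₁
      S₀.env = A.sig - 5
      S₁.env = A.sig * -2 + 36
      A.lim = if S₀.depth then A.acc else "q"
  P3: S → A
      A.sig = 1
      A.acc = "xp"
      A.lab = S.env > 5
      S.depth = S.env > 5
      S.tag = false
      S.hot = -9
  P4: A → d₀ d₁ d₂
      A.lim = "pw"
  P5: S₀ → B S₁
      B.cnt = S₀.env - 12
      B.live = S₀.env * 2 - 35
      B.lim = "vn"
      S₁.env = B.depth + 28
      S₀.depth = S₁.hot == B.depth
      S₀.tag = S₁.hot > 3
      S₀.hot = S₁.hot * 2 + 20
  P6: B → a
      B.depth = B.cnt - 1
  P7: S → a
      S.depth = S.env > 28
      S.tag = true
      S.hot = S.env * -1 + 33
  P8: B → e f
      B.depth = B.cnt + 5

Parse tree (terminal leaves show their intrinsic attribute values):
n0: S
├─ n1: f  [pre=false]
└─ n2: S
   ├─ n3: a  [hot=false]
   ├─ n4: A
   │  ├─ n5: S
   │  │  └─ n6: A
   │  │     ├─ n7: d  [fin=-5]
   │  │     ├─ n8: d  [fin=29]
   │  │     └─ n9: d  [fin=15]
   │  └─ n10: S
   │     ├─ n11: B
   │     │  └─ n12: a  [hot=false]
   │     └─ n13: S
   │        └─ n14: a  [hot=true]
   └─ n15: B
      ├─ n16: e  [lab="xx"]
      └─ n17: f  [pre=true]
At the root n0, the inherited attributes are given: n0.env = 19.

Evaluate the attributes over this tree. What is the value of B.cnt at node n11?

1. n0.env = 19  [given at root]
2. n1.pre = false  [terminal]
3. n2.env = 21  [21]
4. n3.hot = false  [terminal]
5. n4.sig = 11  [S.env - 10]
6. n4.acc = "zu"  ["zu"]
7. n4.lab = false  [a.hot == true]
8. n5.env = 6  [A.sig - 5]
9. n6.sig = 1  [1]
10. n6.acc = "xp"  ["xp"]
11. n6.lab = true  [S.env > 5]
12. n7.fin = -5  [terminal]
13. n8.fin = 29  [terminal]
14. n9.fin = 15  [terminal]
15. n6.lim = "pw"  ["pw"]
16. n5.depth = true  [S.env > 5]
17. n5.tag = false  [false]
18. n5.hot = -9  [-9]
19. n10.env = 14  [A.sig * -2 + 36]
20. n11.cnt = 2  [S₀.env - 12]
21. n11.live = -7  [S₀.env * 2 - 35]
22. n11.lim = "vn"  ["vn"]
23. n12.hot = false  [terminal]
24. n11.depth = 1  [B.cnt - 1]
25. n13.env = 29  [B.depth + 28]
26. n14.hot = true  [terminal]
27. n13.depth = true  [S.env > 28]
28. n13.tag = true  [true]
29. n13.hot = 4  [S.env * -1 + 33]
30. n10.depth = false  [S₁.hot == B.depth]
31. n10.tag = true  [S₁.hot > 3]
32. n10.hot = 28  [S₁.hot * 2 + 20]
33. n4.lim = "zu"  [if S₀.depth then A.acc else "q"]
34. n15.cnt = 22  [22]
35. n15.live = 9  [S.env - 12]
36. n15.lim = "pzu"  ["p" ++ A.lim]
37. n16.lab = "xx"  [terminal]
38. n17.pre = true  [terminal]
39. n15.depth = 27  [B.cnt + 5]
40. n2.depth = true  [not a.hot]
41. n2.tag = false  [a.hot == true]
42. n2.hot = 16  [B.depth - 11]
43. n0.depth = false  [f.pre == true]
44. n0.tag = true  [S₁.depth or f.pre]
45. n0.hot = -8  [S₀.env * -1 + 11]

2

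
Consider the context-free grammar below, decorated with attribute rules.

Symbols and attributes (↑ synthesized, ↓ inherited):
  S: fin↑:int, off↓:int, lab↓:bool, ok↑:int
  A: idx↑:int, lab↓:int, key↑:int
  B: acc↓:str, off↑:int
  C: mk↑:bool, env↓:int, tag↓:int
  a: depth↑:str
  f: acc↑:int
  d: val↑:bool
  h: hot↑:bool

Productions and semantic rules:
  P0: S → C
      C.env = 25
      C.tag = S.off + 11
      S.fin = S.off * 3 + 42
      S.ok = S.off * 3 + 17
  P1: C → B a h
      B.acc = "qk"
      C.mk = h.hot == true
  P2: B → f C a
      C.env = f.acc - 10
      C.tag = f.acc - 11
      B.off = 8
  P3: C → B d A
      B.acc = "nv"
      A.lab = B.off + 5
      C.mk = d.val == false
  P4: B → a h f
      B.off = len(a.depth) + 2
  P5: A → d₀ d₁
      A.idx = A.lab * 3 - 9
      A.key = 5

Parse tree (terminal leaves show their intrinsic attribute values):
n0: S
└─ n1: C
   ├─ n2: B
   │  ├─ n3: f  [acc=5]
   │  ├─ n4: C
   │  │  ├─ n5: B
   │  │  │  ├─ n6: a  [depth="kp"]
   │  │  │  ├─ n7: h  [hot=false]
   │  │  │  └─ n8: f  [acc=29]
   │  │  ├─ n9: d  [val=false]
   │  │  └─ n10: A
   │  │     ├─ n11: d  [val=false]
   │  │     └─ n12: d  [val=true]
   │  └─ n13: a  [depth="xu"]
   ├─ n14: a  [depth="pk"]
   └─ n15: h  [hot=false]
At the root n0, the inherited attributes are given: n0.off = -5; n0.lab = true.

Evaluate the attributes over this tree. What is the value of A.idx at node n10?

18

1. n0.off = -5  [given at root]
2. n0.lab = true  [given at root]
3. n1.env = 25  [25]
4. n1.tag = 6  [S.off + 11]
5. n2.acc = "qk"  ["qk"]
6. n3.acc = 5  [terminal]
7. n4.env = -5  [f.acc - 10]
8. n4.tag = -6  [f.acc - 11]
9. n5.acc = "nv"  ["nv"]
10. n6.depth = "kp"  [terminal]
11. n7.hot = false  [terminal]
12. n8.acc = 29  [terminal]
13. n5.off = 4  [len(a.depth) + 2]
14. n9.val = false  [terminal]
15. n10.lab = 9  [B.off + 5]
16. n11.val = false  [terminal]
17. n12.val = true  [terminal]
18. n10.idx = 18  [A.lab * 3 - 9]
19. n10.key = 5  [5]
20. n4.mk = true  [d.val == false]
21. n13.depth = "xu"  [terminal]
22. n2.off = 8  [8]
23. n14.depth = "pk"  [terminal]
24. n15.hot = false  [terminal]
25. n1.mk = false  [h.hot == true]
26. n0.fin = 27  [S.off * 3 + 42]
27. n0.ok = 2  [S.off * 3 + 17]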